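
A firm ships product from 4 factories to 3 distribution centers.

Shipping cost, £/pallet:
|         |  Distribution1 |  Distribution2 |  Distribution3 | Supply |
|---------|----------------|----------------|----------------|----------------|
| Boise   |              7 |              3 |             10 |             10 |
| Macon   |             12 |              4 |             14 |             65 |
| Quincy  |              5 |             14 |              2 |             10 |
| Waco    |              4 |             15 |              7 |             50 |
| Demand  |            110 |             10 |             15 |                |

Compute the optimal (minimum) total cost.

An optimal shipping plan:
  Boise to Distribution1: 10 × £7 = £70
  Macon to Distribution1: 50 × £12 = £600
  Macon to Distribution2: 10 × £4 = £40
  Macon to Distribution3: 5 × £14 = £70
  Quincy to Distribution3: 10 × £2 = £20
  Waco to Distribution1: 50 × £4 = £200
Total = 70 + 600 + 40 + 70 + 20 + 200 = £1000.

1000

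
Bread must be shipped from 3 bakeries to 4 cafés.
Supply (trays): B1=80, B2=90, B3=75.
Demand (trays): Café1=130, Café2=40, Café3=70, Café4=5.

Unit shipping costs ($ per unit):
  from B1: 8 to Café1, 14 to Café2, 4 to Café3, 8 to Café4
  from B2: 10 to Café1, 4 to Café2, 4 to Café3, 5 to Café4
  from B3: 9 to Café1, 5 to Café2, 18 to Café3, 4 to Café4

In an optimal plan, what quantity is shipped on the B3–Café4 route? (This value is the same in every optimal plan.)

5

Optimal shipments:
  B1–Café1: 60 trays
  B1–Café3: 20 trays
  B2–Café2: 40 trays
  B2–Café3: 50 trays
  B3–Café1: 70 trays
  B3–Café4: 5 trays
Total cost = $1570.
So B3→Café4 carries 5 trays.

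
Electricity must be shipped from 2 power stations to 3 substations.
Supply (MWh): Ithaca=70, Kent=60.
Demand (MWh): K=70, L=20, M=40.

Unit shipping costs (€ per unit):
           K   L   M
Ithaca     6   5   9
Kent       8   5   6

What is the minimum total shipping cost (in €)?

Optimal allocation:
  Ithaca→K: 70 × €6 = €420
  Kent→L: 20 × €5 = €100
  Kent→M: 40 × €6 = €240
Total = 420 + 100 + 240 = €760.
(Supply check: Ithaca ships 70; Kent ships 60.)

760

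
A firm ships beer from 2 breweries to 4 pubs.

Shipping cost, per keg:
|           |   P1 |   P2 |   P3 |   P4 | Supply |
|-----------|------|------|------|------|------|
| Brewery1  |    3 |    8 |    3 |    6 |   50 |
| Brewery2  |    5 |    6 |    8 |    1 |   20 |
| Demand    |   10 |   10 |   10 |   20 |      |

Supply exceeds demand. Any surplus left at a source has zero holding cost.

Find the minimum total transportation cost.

160

A cheapest plan:
  Brewery1 to P1: 10 × 3 = 30
  Brewery1 to P2: 10 × 8 = 80
  Brewery1 to P3: 10 × 3 = 30
  Brewery2 to P4: 20 × 1 = 20
Total = 30 + 80 + 30 + 20 = 160.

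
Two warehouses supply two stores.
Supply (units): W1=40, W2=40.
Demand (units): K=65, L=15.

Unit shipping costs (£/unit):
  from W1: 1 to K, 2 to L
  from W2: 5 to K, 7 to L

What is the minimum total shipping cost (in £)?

255

An optimal shipping plan:
  W1→K: 25 × £1 = £25
  W1→L: 15 × £2 = £30
  W2→K: 40 × £5 = £200
Total = 25 + 30 + 200 = £255.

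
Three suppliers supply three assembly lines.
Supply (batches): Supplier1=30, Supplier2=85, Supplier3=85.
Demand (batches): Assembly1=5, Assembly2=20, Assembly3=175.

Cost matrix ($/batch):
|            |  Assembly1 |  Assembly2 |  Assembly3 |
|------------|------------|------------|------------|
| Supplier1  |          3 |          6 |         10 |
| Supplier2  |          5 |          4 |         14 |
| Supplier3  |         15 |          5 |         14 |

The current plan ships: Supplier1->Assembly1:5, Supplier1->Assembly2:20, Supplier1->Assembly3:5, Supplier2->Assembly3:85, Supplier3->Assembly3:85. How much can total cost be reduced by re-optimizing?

Current plan cost = 5·3 + 20·6 + 5·10 + 85·14 + 85·14 = $2565.
Optimal plan:
  Supplier1 to Assembly3: 30 × $10 = $300
  Supplier2 to Assembly1: 5 × $5 = $25
  Supplier2 to Assembly2: 20 × $4 = $80
  Supplier2 to Assembly3: 60 × $14 = $840
  Supplier3 to Assembly3: 85 × $14 = $1190
Optimal cost = $2435.
Saving = 2565 − 2435 = $130.

130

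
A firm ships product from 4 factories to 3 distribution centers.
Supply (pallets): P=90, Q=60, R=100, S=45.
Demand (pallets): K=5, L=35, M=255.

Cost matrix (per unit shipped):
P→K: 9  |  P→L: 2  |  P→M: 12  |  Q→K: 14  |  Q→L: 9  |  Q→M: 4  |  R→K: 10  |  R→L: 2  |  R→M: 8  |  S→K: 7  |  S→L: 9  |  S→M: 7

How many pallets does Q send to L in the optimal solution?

0

Optimal shipments:
  P→K: 5 × 9 = 45
  P→L: 35 × 2 = 70
  P→M: 50 × 12 = 600
  Q→M: 60 × 4 = 240
  R→M: 100 × 8 = 800
  S→M: 45 × 7 = 315
Total cost = 2070.
The route Q→L is not used.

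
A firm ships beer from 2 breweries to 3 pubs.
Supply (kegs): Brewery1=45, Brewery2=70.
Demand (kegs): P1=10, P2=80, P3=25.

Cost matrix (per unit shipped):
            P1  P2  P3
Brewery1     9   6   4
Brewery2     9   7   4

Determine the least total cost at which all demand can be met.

A cheapest plan:
  Brewery1->P2: 45 × 6 = 270
  Brewery2->P1: 10 × 9 = 90
  Brewery2->P2: 35 × 7 = 245
  Brewery2->P3: 25 × 4 = 100
Total = 270 + 90 + 245 + 100 = 705.

705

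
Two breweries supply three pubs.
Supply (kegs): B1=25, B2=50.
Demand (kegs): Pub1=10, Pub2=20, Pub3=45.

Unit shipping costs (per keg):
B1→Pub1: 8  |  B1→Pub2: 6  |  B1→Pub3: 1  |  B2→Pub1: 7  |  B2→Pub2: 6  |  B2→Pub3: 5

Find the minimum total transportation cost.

315

One minimum-cost allocation:
  B1–Pub3: 25 × 1 = 25
  B2–Pub1: 10 × 7 = 70
  B2–Pub2: 20 × 6 = 120
  B2–Pub3: 20 × 5 = 100
Total = 25 + 70 + 120 + 100 = 315.
(Supply check: B1 ships 25; B2 ships 50.)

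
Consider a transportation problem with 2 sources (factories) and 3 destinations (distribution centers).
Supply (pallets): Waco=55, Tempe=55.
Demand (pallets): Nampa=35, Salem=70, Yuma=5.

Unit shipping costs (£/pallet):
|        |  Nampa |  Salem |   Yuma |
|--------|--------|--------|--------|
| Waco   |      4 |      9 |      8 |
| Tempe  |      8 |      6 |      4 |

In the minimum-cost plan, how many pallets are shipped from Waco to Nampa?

35

Solving gives:
  Waco–Nampa: 35 × £4 = £140
  Waco–Salem: 20 × £9 = £180
  Tempe–Salem: 50 × £6 = £300
  Tempe–Yuma: 5 × £4 = £20
Total cost = £640.
So Waco→Nampa carries 35 pallets.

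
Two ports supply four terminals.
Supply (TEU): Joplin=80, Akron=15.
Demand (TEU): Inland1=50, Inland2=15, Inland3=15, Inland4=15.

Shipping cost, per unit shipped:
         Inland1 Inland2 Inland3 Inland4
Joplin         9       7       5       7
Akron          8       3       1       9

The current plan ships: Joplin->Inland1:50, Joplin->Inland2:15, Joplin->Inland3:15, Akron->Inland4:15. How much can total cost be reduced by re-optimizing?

Current plan cost = 50·9 + 15·7 + 15·5 + 15·9 = 765.
Optimal plan:
  Joplin to Inland1: 50 × 9 = 450
  Joplin to Inland2: 15 × 7 = 105
  Joplin to Inland4: 15 × 7 = 105
  Akron to Inland3: 15 × 1 = 15
Optimal cost = 675.
Saving = 765 − 675 = 90.

90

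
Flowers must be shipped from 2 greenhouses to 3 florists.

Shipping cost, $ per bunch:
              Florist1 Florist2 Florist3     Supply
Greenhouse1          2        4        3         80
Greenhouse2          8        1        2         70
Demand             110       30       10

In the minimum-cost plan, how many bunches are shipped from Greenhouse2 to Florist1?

The minimum-cost plan:
  Greenhouse1→Florist1: 80 × $2 = $160
  Greenhouse2→Florist1: 30 × $8 = $240
  Greenhouse2→Florist2: 30 × $1 = $30
  Greenhouse2→Florist3: 10 × $2 = $20
Total cost = $450.
So Greenhouse2→Florist1 carries 30 bunches.

30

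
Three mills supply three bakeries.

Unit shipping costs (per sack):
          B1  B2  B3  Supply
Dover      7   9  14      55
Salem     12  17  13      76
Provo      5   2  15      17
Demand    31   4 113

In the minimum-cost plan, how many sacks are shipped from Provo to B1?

13

Optimal shipments:
  Dover–B1: 18 × 7 = 126
  Dover–B3: 37 × 14 = 518
  Salem–B3: 76 × 13 = 988
  Provo–B1: 13 × 5 = 65
  Provo–B2: 4 × 2 = 8
Total cost = 1705.
So Provo→B1 carries 13 sacks.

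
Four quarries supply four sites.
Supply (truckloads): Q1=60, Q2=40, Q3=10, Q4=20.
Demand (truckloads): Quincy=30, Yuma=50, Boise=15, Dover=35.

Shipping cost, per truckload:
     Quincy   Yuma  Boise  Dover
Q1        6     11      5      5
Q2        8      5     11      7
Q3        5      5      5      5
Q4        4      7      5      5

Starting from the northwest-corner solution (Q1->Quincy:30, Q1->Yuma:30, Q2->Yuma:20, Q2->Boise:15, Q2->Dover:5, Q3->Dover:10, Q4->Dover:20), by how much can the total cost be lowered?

Current plan cost = 30·6 + 30·11 + 20·5 + 15·11 + 5·7 + 10·5 + 20·5 = 960.
Optimal plan:
  Q1–Quincy: 10 × 6 = 60
  Q1–Boise: 15 × 5 = 75
  Q1–Dover: 35 × 5 = 175
  Q2–Yuma: 40 × 5 = 200
  Q3–Yuma: 10 × 5 = 50
  Q4–Quincy: 20 × 4 = 80
Optimal cost = 640.
Saving = 960 − 640 = 320.

320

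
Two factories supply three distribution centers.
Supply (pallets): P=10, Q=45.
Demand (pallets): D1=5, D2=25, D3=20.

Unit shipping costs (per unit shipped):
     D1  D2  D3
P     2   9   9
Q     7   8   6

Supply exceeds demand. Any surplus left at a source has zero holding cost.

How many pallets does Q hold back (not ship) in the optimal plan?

0

Minimum-cost shipments:
  P to D1: 5 × 2 = 10
  Q to D2: 25 × 8 = 200
  Q to D3: 20 × 6 = 120
Total cost = 330.
Q ships 45 of its 45, leaving 0.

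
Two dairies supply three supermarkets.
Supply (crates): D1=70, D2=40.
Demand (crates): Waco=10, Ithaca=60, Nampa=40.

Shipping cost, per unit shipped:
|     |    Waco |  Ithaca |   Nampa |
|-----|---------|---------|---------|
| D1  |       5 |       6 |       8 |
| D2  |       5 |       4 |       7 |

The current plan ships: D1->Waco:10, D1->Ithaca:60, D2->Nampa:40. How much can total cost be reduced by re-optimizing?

Current plan cost = 10·5 + 60·6 + 40·7 = 690.
Optimal plan:
  D1 to Waco: 10 × 5 = 50
  D1 to Ithaca: 20 × 6 = 120
  D1 to Nampa: 40 × 8 = 320
  D2 to Ithaca: 40 × 4 = 160
Optimal cost = 650.
Saving = 690 − 650 = 40.

40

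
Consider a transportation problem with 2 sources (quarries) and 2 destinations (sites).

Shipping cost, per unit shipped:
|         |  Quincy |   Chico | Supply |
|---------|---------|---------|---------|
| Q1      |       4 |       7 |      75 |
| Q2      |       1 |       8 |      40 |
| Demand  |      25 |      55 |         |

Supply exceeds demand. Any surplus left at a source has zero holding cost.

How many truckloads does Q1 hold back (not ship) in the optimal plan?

Minimum-cost shipments:
  Q1->Chico: 55 truckloads
  Q2->Quincy: 25 truckloads
Total cost = 410.
Q1 ships 55 of its 75, leaving 20.

20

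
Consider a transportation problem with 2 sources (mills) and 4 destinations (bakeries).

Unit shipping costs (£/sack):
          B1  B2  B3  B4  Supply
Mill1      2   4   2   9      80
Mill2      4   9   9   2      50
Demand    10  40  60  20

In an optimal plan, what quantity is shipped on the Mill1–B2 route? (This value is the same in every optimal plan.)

20

Solving gives:
  Mill1->B2: 20 × £4 = £80
  Mill1->B3: 60 × £2 = £120
  Mill2->B1: 10 × £4 = £40
  Mill2->B2: 20 × £9 = £180
  Mill2->B4: 20 × £2 = £40
Total cost = £460.
So Mill1→B2 carries 20 sacks.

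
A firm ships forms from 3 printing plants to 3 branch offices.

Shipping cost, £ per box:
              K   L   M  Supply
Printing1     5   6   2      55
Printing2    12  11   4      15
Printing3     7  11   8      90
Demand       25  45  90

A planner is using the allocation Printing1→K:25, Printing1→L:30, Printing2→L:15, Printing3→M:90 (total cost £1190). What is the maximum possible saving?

Current plan cost = 25·5 + 30·6 + 15·11 + 90·8 = £1190.
Optimal plan:
  Printing1–M: 55 × £2 = £110
  Printing2–M: 15 × £4 = £60
  Printing3–K: 25 × £7 = £175
  Printing3–L: 45 × £11 = £495
  Printing3–M: 20 × £8 = £160
Optimal cost = £1000.
Saving = 1190 − 1000 = £190.

190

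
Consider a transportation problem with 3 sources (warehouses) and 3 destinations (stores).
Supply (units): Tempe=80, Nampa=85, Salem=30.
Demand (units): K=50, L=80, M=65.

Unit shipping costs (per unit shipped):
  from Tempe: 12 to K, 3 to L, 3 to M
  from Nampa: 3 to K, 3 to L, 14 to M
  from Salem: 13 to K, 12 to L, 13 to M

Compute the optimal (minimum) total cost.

855

Optimal allocation:
  Tempe→L: 15 × 3 = 45
  Tempe→M: 65 × 3 = 195
  Nampa→K: 50 × 3 = 150
  Nampa→L: 35 × 3 = 105
  Salem→L: 30 × 12 = 360
Total = 45 + 195 + 150 + 105 + 360 = 855.
(Supply check: Tempe ships 80; Nampa ships 85; Salem ships 30.)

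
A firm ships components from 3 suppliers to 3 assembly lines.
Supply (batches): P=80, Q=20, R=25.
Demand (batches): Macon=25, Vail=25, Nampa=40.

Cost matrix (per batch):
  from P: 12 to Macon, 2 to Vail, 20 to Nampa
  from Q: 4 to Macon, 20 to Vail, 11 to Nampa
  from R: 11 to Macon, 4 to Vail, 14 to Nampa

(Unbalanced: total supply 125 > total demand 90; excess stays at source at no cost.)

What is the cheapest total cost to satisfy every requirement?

An optimal shipping plan:
  P–Macon: 20 batches
  P–Vail: 25 batches
  Q–Macon: 5 batches
  Q–Nampa: 15 batches
  R–Nampa: 25 batches
Total cost = 825.

825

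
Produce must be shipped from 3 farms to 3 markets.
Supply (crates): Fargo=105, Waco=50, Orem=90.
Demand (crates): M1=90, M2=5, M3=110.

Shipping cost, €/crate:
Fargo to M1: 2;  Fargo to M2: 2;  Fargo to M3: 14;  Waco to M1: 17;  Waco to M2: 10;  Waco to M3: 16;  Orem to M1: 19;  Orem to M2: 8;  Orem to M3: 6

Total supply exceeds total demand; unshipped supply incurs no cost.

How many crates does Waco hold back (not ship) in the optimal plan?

40

Minimum-cost shipments:
  Fargo->M1: 90 crates
  Fargo->M2: 5 crates
  Fargo->M3: 10 crates
  Waco->M3: 10 crates
  Orem->M3: 90 crates
Total cost = €1030.
Waco ships 10 of its 50, leaving 40.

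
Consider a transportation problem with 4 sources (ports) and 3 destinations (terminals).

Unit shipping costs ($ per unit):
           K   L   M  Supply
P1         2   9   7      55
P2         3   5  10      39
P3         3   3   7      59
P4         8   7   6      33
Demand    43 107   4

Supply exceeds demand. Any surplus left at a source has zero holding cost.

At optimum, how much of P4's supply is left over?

An optimal plan:
  P1→K: 43 TEU
  P2→L: 39 TEU
  P3→L: 59 TEU
  P4→L: 9 TEU
  P4→M: 4 TEU
Total cost = $545.
P4 ships 13 of its 33, leaving 20.

20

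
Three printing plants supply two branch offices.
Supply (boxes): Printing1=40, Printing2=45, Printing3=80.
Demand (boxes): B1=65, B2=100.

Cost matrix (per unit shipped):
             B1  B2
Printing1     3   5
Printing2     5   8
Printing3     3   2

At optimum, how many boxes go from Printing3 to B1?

0

Solving gives:
  Printing1→B1: 20 × 3 = 60
  Printing1→B2: 20 × 5 = 100
  Printing2→B1: 45 × 5 = 225
  Printing3→B2: 80 × 2 = 160
Total cost = 545.
The route Printing3→B1 is not used.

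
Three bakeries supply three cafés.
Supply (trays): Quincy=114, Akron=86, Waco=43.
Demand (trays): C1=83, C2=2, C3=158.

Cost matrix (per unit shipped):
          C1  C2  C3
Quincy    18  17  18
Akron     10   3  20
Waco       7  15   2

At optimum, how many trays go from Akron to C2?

2

Solving gives:
  Quincy->C3: 114 trays
  Akron->C1: 83 trays
  Akron->C2: 2 trays
  Akron->C3: 1 trays
  Waco->C3: 43 trays
Total cost = 2994.
So Akron→C2 carries 2 trays.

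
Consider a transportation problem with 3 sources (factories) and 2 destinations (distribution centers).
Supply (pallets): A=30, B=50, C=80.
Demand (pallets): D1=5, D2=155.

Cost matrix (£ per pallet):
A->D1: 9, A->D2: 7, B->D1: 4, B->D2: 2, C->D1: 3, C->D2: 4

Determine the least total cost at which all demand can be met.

Optimal allocation:
  A–D2: 30 × £7 = £210
  B–D2: 50 × £2 = £100
  C–D1: 5 × £3 = £15
  C–D2: 75 × £4 = £300
Total = 210 + 100 + 15 + 300 = £625.

625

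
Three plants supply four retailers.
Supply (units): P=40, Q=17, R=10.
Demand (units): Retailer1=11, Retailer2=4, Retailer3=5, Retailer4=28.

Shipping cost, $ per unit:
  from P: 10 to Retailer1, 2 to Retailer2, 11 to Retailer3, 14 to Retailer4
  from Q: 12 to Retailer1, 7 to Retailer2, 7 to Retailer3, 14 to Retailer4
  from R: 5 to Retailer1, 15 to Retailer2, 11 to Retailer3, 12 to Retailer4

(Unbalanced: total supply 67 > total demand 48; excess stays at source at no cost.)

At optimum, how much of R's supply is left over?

An optimal plan:
  P→Retailer1: 1 × $10 = $10
  P→Retailer2: 4 × $2 = $8
  P→Retailer4: 28 × $14 = $392
  Q→Retailer3: 5 × $7 = $35
  R→Retailer1: 10 × $5 = $50
Total cost = $495.
R ships 10 of its 10, leaving 0.

0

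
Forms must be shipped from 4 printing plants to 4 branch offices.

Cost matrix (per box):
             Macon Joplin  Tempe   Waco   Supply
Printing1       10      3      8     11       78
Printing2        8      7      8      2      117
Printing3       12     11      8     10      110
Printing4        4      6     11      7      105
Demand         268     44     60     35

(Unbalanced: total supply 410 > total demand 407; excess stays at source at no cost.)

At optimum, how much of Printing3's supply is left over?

Minimum-cost shipments:
  Printing1→Macon: 34 × 10 = 340
  Printing1→Joplin: 44 × 3 = 132
  Printing2→Macon: 82 × 8 = 656
  Printing2→Waco: 35 × 2 = 70
  Printing3→Macon: 47 × 12 = 564
  Printing3→Tempe: 60 × 8 = 480
  Printing4→Macon: 105 × 4 = 420
Total cost = 2662.
Printing3 ships 107 of its 110, leaving 3.

3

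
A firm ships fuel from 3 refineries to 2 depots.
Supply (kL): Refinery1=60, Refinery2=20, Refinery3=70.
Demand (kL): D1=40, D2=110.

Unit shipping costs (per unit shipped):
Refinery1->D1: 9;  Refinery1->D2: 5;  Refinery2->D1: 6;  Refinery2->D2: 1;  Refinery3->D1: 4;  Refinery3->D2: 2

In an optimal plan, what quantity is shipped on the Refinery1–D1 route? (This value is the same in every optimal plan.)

Solving gives:
  Refinery1–D2: 60 × 5 = 300
  Refinery2–D2: 20 × 1 = 20
  Refinery3–D1: 40 × 4 = 160
  Refinery3–D2: 30 × 2 = 60
Total cost = 540.
The route Refinery1→D1 is not used.

0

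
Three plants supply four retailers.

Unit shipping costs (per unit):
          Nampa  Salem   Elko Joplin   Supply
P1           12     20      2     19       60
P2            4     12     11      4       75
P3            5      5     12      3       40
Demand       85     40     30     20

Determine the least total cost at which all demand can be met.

A cheapest plan:
  P1->Nampa: 30 × 12 = 360
  P1->Elko: 30 × 2 = 60
  P2->Nampa: 55 × 4 = 220
  P2->Joplin: 20 × 4 = 80
  P3->Salem: 40 × 5 = 200
Total = 360 + 60 + 220 + 80 + 200 = 920.

920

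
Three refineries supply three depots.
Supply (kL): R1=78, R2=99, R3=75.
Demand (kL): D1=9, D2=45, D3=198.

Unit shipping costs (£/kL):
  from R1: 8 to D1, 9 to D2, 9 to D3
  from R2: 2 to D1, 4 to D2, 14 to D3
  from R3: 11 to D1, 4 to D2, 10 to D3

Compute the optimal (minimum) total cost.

Optimal allocation:
  R1–D3: 78 × £9 = £702
  R2–D1: 9 × £2 = £18
  R2–D2: 45 × £4 = £180
  R2–D3: 45 × £14 = £630
  R3–D3: 75 × £10 = £750
Total = 702 + 18 + 180 + 630 + 750 = £2280.

2280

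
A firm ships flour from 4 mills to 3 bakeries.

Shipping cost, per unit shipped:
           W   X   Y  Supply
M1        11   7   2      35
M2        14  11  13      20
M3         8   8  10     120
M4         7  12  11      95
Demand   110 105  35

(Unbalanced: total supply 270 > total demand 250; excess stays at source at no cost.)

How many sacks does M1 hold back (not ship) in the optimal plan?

An optimal plan:
  M1->Y: 35 × 2 = 70
  M3->W: 15 × 8 = 120
  M3->X: 105 × 8 = 840
  M4->W: 95 × 7 = 665
Total cost = 1695.
M1 ships 35 of its 35, leaving 0.

0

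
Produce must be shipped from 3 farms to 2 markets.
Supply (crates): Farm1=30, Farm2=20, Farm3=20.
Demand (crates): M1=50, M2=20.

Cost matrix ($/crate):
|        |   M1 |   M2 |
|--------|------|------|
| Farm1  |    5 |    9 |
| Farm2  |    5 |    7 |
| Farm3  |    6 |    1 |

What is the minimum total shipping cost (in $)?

270

A cheapest plan:
  Farm1->M1: 30 × $5 = $150
  Farm2->M1: 20 × $5 = $100
  Farm3->M2: 20 × $1 = $20
Total = 150 + 100 + 20 = $270.
(Supply check: Farm1 ships 30; Farm2 ships 20; Farm3 ships 20.)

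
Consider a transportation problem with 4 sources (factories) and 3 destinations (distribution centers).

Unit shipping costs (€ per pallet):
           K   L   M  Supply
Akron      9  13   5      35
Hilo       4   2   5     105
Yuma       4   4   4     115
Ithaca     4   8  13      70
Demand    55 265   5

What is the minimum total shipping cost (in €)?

1425

An optimal shipping plan:
  Akron->L: 30 × €13 = €390
  Akron->M: 5 × €5 = €25
  Hilo->L: 105 × €2 = €210
  Yuma->L: 115 × €4 = €460
  Ithaca->K: 55 × €4 = €220
  Ithaca->L: 15 × €8 = €120
Total = 390 + 25 + 210 + 460 + 220 + 120 = €1425.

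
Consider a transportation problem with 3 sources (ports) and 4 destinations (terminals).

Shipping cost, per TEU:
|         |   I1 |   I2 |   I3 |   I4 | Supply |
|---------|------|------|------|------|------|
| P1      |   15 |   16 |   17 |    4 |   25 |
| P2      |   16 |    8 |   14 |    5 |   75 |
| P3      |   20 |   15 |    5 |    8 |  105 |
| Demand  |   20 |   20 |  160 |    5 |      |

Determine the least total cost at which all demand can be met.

1775

An optimal shipping plan:
  P1–I1: 20 × 15 = 300
  P1–I4: 5 × 4 = 20
  P2–I2: 20 × 8 = 160
  P2–I3: 55 × 14 = 770
  P3–I3: 105 × 5 = 525
Total = 300 + 20 + 160 + 770 + 525 = 1775.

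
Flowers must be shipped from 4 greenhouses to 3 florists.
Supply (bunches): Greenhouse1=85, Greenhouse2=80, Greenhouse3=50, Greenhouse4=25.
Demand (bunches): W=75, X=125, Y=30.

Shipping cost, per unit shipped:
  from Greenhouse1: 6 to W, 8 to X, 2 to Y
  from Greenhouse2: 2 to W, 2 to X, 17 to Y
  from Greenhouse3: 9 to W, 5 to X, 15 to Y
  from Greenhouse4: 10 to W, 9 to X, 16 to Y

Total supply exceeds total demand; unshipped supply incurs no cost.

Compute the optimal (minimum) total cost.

An optimal shipping plan:
  Greenhouse1–W: 55 × 6 = 330
  Greenhouse1–Y: 30 × 2 = 60
  Greenhouse2–W: 20 × 2 = 40
  Greenhouse2–X: 60 × 2 = 120
  Greenhouse3–X: 50 × 5 = 250
  Greenhouse4–X: 15 × 9 = 135
Total = 330 + 60 + 40 + 120 + 250 + 135 = 935.

935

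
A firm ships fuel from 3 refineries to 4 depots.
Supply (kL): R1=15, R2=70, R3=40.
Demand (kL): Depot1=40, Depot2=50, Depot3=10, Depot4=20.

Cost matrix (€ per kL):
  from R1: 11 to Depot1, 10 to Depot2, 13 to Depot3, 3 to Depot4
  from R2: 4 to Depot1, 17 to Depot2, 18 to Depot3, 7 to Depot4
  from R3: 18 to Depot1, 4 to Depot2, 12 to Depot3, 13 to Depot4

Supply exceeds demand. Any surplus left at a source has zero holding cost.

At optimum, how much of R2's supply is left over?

An optimal plan:
  R1→Depot2: 10 × €10 = €100
  R1→Depot3: 5 × €13 = €65
  R2→Depot1: 40 × €4 = €160
  R2→Depot3: 5 × €18 = €90
  R2→Depot4: 20 × €7 = €140
  R3→Depot2: 40 × €4 = €160
Total cost = €715.
R2 ships 65 of its 70, leaving 5.

5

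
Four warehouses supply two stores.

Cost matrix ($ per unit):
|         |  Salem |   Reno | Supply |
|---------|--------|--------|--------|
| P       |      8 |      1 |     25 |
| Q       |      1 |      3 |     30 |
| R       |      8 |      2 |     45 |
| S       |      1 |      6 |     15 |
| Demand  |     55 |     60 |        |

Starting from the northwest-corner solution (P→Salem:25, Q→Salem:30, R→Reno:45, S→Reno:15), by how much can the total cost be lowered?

Current plan cost = 25·8 + 30·1 + 45·2 + 15·6 = $410.
Optimal plan:
  P->Reno: 25 × $1 = $25
  Q->Salem: 30 × $1 = $30
  R->Salem: 10 × $8 = $80
  R->Reno: 35 × $2 = $70
  S->Salem: 15 × $1 = $15
Optimal cost = $220.
Saving = 410 − 220 = $190.

190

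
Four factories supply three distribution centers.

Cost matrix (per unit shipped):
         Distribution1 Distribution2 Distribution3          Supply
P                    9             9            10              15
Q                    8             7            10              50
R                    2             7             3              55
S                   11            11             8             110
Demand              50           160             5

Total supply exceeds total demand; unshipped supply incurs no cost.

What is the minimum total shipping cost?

1645

Optimal allocation:
  P->Distribution2: 15 × 9 = 135
  Q->Distribution2: 50 × 7 = 350
  R->Distribution1: 50 × 2 = 100
  R->Distribution3: 5 × 3 = 15
  S->Distribution2: 95 × 11 = 1045
Total = 135 + 350 + 100 + 15 + 1045 = 1645.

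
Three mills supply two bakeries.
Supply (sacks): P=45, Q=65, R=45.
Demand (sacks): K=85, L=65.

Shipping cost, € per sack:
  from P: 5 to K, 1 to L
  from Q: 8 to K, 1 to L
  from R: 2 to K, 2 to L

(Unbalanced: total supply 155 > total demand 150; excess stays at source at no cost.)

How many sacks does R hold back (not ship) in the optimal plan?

0

An optimal plan:
  P->K: 40 × €5 = €200
  P->L: 5 × €1 = €5
  Q->L: 60 × €1 = €60
  R->K: 45 × €2 = €90
Total cost = €355.
R ships 45 of its 45, leaving 0.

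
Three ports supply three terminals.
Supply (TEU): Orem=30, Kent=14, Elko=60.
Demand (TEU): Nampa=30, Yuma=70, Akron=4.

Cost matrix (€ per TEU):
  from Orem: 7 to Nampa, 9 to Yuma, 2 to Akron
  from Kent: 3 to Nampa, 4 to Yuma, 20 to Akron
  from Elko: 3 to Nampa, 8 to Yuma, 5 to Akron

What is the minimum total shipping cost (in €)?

628

One minimum-cost allocation:
  Orem–Yuma: 26 × €9 = €234
  Orem–Akron: 4 × €2 = €8
  Kent–Yuma: 14 × €4 = €56
  Elko–Nampa: 30 × €3 = €90
  Elko–Yuma: 30 × €8 = €240
Total = 234 + 8 + 56 + 90 + 240 = €628.
(Supply check: Orem ships 30; Kent ships 14; Elko ships 60.)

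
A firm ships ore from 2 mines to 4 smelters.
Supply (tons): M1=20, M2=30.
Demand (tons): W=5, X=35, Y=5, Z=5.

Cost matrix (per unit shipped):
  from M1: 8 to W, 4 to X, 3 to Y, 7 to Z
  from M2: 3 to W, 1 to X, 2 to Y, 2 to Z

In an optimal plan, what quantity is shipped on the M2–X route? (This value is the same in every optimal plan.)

Optimal shipments:
  M1->X: 15 tons
  M1->Y: 5 tons
  M2->W: 5 tons
  M2->X: 20 tons
  M2->Z: 5 tons
Total cost = 120.
So M2→X carries 20 tons.

20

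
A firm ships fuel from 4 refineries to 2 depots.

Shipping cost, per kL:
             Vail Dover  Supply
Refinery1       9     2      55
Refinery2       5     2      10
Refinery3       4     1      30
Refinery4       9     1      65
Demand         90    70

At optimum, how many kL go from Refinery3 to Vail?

30

The minimum-cost plan:
  Refinery1->Vail: 50 kL
  Refinery1->Dover: 5 kL
  Refinery2->Vail: 10 kL
  Refinery3->Vail: 30 kL
  Refinery4->Dover: 65 kL
Total cost = 695.
So Refinery3→Vail carries 30 kL.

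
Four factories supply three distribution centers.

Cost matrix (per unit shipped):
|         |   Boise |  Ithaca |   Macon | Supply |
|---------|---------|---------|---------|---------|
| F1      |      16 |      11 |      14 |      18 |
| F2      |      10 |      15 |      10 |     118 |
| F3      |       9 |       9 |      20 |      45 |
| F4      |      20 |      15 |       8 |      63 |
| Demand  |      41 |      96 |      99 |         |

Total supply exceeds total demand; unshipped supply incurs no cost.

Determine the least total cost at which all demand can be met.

An optimal shipping plan:
  F1–Ithaca: 18 pallets
  F2–Boise: 41 pallets
  F2–Ithaca: 33 pallets
  F2–Macon: 36 pallets
  F3–Ithaca: 45 pallets
  F4–Macon: 63 pallets
Total cost = 2372.
(Supply check: F1 ships 18; F2 ships 110; F3 ships 45; F4 ships 63.)

2372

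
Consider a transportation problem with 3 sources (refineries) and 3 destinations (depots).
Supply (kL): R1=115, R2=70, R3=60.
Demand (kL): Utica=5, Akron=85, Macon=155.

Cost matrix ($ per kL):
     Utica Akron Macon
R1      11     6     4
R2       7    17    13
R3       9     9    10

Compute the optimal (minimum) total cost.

One minimum-cost allocation:
  R1->Akron: 25 × $6 = $150
  R1->Macon: 90 × $4 = $360
  R2->Utica: 5 × $7 = $35
  R2->Macon: 65 × $13 = $845
  R3->Akron: 60 × $9 = $540
Total = 150 + 360 + 35 + 845 + 540 = $1930.
(Supply check: R1 ships 115; R2 ships 70; R3 ships 60.)

1930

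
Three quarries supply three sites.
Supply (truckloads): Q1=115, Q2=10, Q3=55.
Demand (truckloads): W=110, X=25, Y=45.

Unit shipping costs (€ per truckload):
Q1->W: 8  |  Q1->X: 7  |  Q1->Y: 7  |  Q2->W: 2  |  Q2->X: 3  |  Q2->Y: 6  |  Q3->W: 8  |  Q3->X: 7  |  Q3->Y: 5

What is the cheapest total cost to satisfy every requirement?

1220

Optimal allocation:
  Q1 to W: 90 × €8 = €720
  Q1 to X: 25 × €7 = €175
  Q2 to W: 10 × €2 = €20
  Q3 to W: 10 × €8 = €80
  Q3 to Y: 45 × €5 = €225
Total = 720 + 175 + 20 + 80 + 225 = €1220.
(Supply check: Q1 ships 115; Q2 ships 10; Q3 ships 55.)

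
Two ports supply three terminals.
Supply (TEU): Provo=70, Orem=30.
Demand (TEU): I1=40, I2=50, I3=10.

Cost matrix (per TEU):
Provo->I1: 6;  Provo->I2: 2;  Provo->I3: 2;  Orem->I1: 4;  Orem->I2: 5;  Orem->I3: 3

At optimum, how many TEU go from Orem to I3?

The minimum-cost plan:
  Provo->I1: 10 × 6 = 60
  Provo->I2: 50 × 2 = 100
  Provo->I3: 10 × 2 = 20
  Orem->I1: 30 × 4 = 120
Total cost = 300.
The route Orem→I3 is not used.

0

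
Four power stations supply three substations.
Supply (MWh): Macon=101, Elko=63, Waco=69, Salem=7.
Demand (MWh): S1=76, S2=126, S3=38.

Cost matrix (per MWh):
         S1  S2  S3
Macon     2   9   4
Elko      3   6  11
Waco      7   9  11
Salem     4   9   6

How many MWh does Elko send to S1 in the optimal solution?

6

Optimal shipments:
  Macon to S1: 70 MWh
  Macon to S3: 31 MWh
  Elko to S1: 6 MWh
  Elko to S2: 57 MWh
  Waco to S2: 69 MWh
  Salem to S3: 7 MWh
Total cost = 1287.
So Elko→S1 carries 6 MWh.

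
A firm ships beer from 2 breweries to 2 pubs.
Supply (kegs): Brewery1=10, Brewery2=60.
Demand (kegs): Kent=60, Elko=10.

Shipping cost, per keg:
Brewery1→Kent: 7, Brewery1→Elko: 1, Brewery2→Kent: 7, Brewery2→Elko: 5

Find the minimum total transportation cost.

A cheapest plan:
  Brewery1 to Elko: 10 × 1 = 10
  Brewery2 to Kent: 60 × 7 = 420
Total = 10 + 420 = 430.
(Supply check: Brewery1 ships 10; Brewery2 ships 60.)

430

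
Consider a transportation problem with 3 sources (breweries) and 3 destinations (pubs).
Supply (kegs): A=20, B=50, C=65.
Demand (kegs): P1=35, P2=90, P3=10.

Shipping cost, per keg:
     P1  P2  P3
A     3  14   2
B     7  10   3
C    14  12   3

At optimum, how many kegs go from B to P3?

0

Solving gives:
  A–P1: 20 kegs
  B–P1: 15 kegs
  B–P2: 35 kegs
  C–P2: 55 kegs
  C–P3: 10 kegs
Total cost = 1205.
The route B→P3 is not used.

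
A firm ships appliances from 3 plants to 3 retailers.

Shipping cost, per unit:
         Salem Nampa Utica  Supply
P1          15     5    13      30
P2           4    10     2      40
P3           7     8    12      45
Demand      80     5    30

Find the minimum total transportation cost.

815

An optimal shipping plan:
  P1 to Nampa: 5 × 5 = 25
  P1 to Utica: 25 × 13 = 325
  P2 to Salem: 35 × 4 = 140
  P2 to Utica: 5 × 2 = 10
  P3 to Salem: 45 × 7 = 315
Total = 25 + 325 + 140 + 10 + 315 = 815.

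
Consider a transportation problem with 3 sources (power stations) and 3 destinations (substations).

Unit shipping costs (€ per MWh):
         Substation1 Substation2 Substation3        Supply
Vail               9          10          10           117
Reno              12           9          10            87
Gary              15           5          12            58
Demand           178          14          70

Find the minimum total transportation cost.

An optimal shipping plan:
  Vail–Substation1: 117 × €9 = €1053
  Reno–Substation1: 61 × €12 = €732
  Reno–Substation3: 26 × €10 = €260
  Gary–Substation2: 14 × €5 = €70
  Gary–Substation3: 44 × €12 = €528
Total = 1053 + 732 + 260 + 70 + 528 = €2643.

2643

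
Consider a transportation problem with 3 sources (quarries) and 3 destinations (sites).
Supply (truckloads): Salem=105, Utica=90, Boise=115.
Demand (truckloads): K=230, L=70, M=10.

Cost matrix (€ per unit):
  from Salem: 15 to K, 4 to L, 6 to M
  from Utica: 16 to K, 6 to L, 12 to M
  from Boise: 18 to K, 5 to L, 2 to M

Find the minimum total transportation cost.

A cheapest plan:
  Salem–K: 105 × €15 = €1575
  Utica–K: 90 × €16 = €1440
  Boise–K: 35 × €18 = €630
  Boise–L: 70 × €5 = €350
  Boise–M: 10 × €2 = €20
Total = 1575 + 1440 + 630 + 350 + 20 = €4015.

4015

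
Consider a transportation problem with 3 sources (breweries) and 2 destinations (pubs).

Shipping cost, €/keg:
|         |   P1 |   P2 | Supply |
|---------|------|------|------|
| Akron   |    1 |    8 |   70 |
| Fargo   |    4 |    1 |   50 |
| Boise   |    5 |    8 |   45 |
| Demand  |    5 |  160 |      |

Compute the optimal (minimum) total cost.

Optimal allocation:
  Akron→P1: 5 × €1 = €5
  Akron→P2: 65 × €8 = €520
  Fargo→P2: 50 × €1 = €50
  Boise→P2: 45 × €8 = €360
Total = 5 + 520 + 50 + 360 = €935.

935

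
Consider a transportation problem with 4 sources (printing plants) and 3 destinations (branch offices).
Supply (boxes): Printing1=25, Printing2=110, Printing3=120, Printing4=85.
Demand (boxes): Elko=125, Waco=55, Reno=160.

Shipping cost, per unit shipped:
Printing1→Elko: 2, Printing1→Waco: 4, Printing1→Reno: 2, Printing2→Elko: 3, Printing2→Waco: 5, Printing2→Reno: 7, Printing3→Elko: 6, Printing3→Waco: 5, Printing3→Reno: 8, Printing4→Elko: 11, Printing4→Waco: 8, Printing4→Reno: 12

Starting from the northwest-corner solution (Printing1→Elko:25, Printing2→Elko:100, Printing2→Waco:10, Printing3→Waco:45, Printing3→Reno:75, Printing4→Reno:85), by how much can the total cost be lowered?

Current plan cost = 25·2 + 100·3 + 10·5 + 45·5 + 75·8 + 85·12 = 2245.
Optimal plan:
  Printing1→Reno: 25 boxes
  Printing2→Elko: 110 boxes
  Printing3→Elko: 15 boxes
  Printing3→Reno: 105 boxes
  Printing4→Waco: 55 boxes
  Printing4→Reno: 30 boxes
Optimal cost = 2110.
Saving = 2245 − 2110 = 135.

135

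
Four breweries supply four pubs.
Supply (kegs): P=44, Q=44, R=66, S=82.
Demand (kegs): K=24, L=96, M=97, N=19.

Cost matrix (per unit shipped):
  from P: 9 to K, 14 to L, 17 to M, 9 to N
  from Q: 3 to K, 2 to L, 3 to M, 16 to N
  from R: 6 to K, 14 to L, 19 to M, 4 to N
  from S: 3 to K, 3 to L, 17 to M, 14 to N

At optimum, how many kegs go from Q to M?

The minimum-cost plan:
  P to M: 44 kegs
  Q to M: 44 kegs
  R to K: 24 kegs
  R to L: 14 kegs
  R to M: 9 kegs
  R to N: 19 kegs
  S to L: 82 kegs
Total cost = 1713.
So Q→M carries 44 kegs.

44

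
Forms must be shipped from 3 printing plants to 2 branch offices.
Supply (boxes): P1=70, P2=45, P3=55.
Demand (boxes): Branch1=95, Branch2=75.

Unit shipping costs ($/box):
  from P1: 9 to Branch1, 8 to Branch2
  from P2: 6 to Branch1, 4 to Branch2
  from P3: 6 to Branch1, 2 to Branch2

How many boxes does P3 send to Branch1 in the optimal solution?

0

Solving gives:
  P1->Branch1: 70 boxes
  P2->Branch1: 25 boxes
  P2->Branch2: 20 boxes
  P3->Branch2: 55 boxes
Total cost = $970.
The route P3→Branch1 is not used.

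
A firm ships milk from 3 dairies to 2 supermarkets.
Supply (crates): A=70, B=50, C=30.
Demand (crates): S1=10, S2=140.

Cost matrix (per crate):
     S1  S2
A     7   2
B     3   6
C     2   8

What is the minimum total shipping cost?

620

An optimal shipping plan:
  A->S2: 70 × 2 = 140
  B->S2: 50 × 6 = 300
  C->S1: 10 × 2 = 20
  C->S2: 20 × 8 = 160
Total = 140 + 300 + 20 + 160 = 620.
(Supply check: A ships 70; B ships 50; C ships 30.)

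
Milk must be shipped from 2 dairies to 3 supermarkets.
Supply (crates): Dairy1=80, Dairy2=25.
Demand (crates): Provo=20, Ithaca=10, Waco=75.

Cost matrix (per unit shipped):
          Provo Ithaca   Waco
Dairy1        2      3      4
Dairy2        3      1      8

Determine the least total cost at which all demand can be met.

One minimum-cost allocation:
  Dairy1 to Provo: 5 × 2 = 10
  Dairy1 to Waco: 75 × 4 = 300
  Dairy2 to Provo: 15 × 3 = 45
  Dairy2 to Ithaca: 10 × 1 = 10
Total = 10 + 300 + 45 + 10 = 365.
(Supply check: Dairy1 ships 80; Dairy2 ships 25.)

365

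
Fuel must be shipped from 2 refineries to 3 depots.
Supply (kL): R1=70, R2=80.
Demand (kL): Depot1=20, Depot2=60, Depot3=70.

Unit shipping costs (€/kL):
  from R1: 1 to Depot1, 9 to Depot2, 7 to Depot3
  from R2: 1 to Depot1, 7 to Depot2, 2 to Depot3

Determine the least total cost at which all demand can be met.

A cheapest plan:
  R1 to Depot1: 20 kL
  R1 to Depot2: 50 kL
  R2 to Depot2: 10 kL
  R2 to Depot3: 70 kL
Total cost = €680.

680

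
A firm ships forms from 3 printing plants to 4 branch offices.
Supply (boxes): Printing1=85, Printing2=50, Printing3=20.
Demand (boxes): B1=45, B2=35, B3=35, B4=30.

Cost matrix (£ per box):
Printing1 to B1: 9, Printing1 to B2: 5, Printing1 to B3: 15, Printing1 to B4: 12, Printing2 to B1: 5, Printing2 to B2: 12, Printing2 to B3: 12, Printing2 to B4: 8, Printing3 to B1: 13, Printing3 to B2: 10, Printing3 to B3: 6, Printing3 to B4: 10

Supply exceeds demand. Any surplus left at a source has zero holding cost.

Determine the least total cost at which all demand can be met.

One minimum-cost allocation:
  Printing1 to B2: 35 × £5 = £175
  Printing1 to B3: 15 × £15 = £225
  Printing1 to B4: 25 × £12 = £300
  Printing2 to B1: 45 × £5 = £225
  Printing2 to B4: 5 × £8 = £40
  Printing3 to B3: 20 × £6 = £120
Total = 175 + 225 + 300 + 225 + 40 + 120 = £1085.

1085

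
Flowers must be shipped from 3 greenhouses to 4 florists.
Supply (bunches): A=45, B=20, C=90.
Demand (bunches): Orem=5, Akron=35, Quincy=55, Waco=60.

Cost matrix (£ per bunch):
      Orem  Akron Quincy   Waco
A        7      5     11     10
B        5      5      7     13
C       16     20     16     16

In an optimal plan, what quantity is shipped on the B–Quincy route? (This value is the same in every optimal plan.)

20

Optimal shipments:
  A–Orem: 5 × £7 = £35
  A–Akron: 35 × £5 = £175
  A–Waco: 5 × £10 = £50
  B–Quincy: 20 × £7 = £140
  C–Quincy: 35 × £16 = £560
  C–Waco: 55 × £16 = £880
Total cost = £1840.
So B→Quincy carries 20 bunches.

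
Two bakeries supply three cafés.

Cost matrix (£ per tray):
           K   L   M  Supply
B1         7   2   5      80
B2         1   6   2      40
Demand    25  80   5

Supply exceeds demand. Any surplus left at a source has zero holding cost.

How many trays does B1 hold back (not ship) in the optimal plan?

An optimal plan:
  B1->L: 80 × £2 = £160
  B2->K: 25 × £1 = £25
  B2->M: 5 × £2 = £10
Total cost = £195.
B1 ships 80 of its 80, leaving 0.

0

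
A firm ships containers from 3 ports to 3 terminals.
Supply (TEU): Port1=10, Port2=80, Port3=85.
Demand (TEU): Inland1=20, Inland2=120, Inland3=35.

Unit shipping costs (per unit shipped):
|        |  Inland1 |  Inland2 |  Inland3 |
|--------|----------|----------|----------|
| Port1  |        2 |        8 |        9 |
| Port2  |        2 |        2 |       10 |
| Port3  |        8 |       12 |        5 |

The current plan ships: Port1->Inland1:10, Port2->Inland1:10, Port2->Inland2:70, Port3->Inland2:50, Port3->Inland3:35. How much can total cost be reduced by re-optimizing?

Current plan cost = 10·2 + 10·2 + 70·2 + 50·12 + 35·5 = 955.
Optimal plan:
  Port1→Inland1: 10 × 2 = 20
  Port2→Inland2: 80 × 2 = 160
  Port3→Inland1: 10 × 8 = 80
  Port3→Inland2: 40 × 12 = 480
  Port3→Inland3: 35 × 5 = 175
Optimal cost = 915.
Saving = 955 − 915 = 40.

40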